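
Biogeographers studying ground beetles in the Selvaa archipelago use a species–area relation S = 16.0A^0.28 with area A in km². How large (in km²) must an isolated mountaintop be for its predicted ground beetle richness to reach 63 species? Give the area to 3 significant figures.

63 = 16 × A^0.28  ⇒  A^0.28 = 63/16 = 3.938
ln A = ln(3.938) / 0.28 = 1.3705 / 0.28 = 4.8948
A = e^4.8948 ≈ 133.6 km²

134 km²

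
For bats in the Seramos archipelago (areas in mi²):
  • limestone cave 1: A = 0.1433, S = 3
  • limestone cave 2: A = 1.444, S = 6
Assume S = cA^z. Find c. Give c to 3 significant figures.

5.37

z = ln(S₂/S₁) / ln(A₂/A₁) = ln(6/3) / ln(1.444/0.1433) = 0.6931 / 2.3102 = 0.3000
c = S₁ / A₁^z = 3 / 0.1433^0.3000 = 3 / 0.5583 = 5.374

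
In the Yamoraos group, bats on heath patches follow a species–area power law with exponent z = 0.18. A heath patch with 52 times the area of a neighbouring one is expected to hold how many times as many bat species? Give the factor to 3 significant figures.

S₂/S₁ = (A₂/A₁)^z = 52^0.18
ln(S₂/S₁) = 0.18 × ln 52 = 0.18 × 3.9512 = 0.7112
S₂/S₁ = e^0.7112 ≈ 2.036

2.04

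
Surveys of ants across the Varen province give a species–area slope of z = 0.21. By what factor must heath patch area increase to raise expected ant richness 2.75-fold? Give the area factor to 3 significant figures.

(A₂/A₁)^0.21 = 2.75, so A₂/A₁ = 2.75^(1/0.21) = 2.75^4.762
ln(A₂/A₁) = ln 2.75 / 0.21 = 1.0116 / 0.21 = 4.8171
A₂/A₁ = e^4.8171 ≈ 123.6

124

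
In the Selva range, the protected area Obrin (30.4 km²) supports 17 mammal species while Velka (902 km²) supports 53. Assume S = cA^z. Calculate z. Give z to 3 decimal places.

0.335

Taking logs: ln S = ln c + z ln A, so z = (ln S₂ − ln S₁)/(ln A₂ − ln A₁).
z = ln(53/17) / ln(902/30.4) = ln(3.118) / ln(29.67) = 1.1371 / 3.3902 = 0.3354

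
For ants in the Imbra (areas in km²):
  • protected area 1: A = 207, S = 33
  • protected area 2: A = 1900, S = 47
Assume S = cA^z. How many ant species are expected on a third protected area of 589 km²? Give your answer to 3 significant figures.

z = ln(47/33) / ln(1900/207) = 0.3536 / 2.2169 = 0.1595
c = 33 / 207^0.1595 = 33 / 2.341 = 14.1
S₃ = 14.1 × 589^0.1595 = 14.1 × 2.766 ≈ 38.99

39.0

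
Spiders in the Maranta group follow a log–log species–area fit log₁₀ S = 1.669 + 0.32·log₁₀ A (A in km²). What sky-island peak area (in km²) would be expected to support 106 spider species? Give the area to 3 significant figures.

13.0 km²

106 = 46.67 × A^0.32  ⇒  A^0.32 = 106/46.67 = 2.271
ln A = ln(2.271) / 0.32 = 0.8204 / 0.32 = 2.5638
A = e^2.5638 ≈ 12.99 km²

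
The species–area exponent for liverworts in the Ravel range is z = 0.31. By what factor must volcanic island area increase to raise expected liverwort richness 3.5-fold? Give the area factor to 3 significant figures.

(A₂/A₁)^0.31 = 3.5, so A₂/A₁ = 3.5^(1/0.31) = 3.5^3.226
ln(A₂/A₁) = ln 3.5 / 0.31 = 1.2528 / 0.31 = 4.0412
A₂/A₁ = e^4.0412 ≈ 56.89

56.9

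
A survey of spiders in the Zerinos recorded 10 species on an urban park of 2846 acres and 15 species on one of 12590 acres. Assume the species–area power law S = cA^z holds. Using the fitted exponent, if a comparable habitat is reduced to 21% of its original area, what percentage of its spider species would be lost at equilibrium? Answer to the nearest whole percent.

z = ln(15/10) / ln(12590/2846) = 0.4055 / 1.4870 = 0.2727
S_new/S_old = (A_new/A_old)^z = 0.21^0.2727 = exp(0.2727 × -1.5606) = 0.6534
Fraction lost = 1 − 0.6534 = 0.3466

35%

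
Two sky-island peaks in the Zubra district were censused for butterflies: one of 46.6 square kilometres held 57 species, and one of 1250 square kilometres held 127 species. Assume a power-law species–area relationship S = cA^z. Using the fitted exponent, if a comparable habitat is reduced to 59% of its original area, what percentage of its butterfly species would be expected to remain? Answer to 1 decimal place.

z = ln(127/57) / ln(1250/46.6) = 0.8011 / 3.2893 = 0.2436
S_new/S_old = (A_new/A_old)^z = 0.59^0.2436 = exp(0.2436 × -0.5276) = 0.8794

87.9%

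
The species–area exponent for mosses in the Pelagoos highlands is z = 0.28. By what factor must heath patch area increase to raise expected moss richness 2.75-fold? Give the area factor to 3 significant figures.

37.1

(A₂/A₁)^0.28 = 2.75, so A₂/A₁ = 2.75^(1/0.28) = 2.75^3.571
ln(A₂/A₁) = ln 2.75 / 0.28 = 1.0116 / 0.28 = 3.6129
A₂/A₁ = e^3.6129 ≈ 37.07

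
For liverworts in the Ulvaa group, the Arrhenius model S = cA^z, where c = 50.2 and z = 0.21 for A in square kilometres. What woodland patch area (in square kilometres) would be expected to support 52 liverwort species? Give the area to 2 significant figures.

52 = 50.2 × A^0.21  ⇒  A^0.21 = 52/50.2 = 1.036
ln A = ln(1.036) / 0.21 = 0.0352 / 0.21 = 0.1678
A = e^0.1678 ≈ 1.183 square kilometres

1.2 square kilometres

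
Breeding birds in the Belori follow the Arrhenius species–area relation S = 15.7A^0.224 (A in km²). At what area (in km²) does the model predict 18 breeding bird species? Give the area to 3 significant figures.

18 = 15.7 × A^0.224  ⇒  A^0.224 = 18/15.7 = 1.146
ln A = ln(1.146) / 0.224 = 0.1367 / 0.224 = 0.6103
A = e^0.6103 ≈ 1.841 km²

1.84 km²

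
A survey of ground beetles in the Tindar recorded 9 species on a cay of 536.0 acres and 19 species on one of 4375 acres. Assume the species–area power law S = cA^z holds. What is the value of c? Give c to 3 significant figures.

z = ln(S₂/S₁) / ln(A₂/A₁) = ln(19/9) / ln(4375/536) = 0.7472 / 2.0995 = 0.3559
c = S₁ / A₁^z = 9 / 536^0.3559 = 9 / 9.361 = 0.9615

0.961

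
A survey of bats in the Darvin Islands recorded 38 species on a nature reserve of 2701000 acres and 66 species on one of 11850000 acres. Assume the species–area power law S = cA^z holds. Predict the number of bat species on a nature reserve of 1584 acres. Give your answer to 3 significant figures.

z = ln(66/38) / ln(11850000/2701000) = 0.5521 / 1.4787 = 0.3733
c = 38 / 2701000^0.3733 = 38 / 251.9 = 0.1509
S₃ = 0.1509 × 1584^0.3733 = 0.1509 × 15.65 ≈ 2.362

2.36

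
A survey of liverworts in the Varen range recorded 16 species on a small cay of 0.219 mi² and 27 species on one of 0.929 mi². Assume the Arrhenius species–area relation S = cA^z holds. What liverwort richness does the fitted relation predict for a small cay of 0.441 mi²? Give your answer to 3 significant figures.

z = ln(27/16) / ln(0.929/0.219) = 0.5232 / 1.4450 = 0.3621
c = 16 / 0.219^0.3621 = 16 / 0.577 = 27.73
S₃ = 27.73 × 0.441^0.3621 = 27.73 × 0.7434 ≈ 20.62

20.6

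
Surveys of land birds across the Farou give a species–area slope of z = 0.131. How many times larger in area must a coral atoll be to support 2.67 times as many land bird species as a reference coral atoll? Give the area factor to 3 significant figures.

(A₂/A₁)^0.131 = 2.67, so A₂/A₁ = 2.67^(1/0.131) = 2.67^7.634
ln(A₂/A₁) = ln 2.67 / 0.131 = 0.9821 / 0.131 = 7.4968
A₂/A₁ = e^7.4968 ≈ 1802

1800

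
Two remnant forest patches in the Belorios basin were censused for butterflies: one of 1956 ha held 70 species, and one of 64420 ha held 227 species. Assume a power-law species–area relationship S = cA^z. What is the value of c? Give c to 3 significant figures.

5.46

z = ln(S₂/S₁) / ln(A₂/A₁) = ln(227/70) / ln(64420/1956) = 1.1765 / 3.4945 = 0.3367
c = S₁ / A₁^z = 70 / 1956^0.3367 = 70 / 12.83 = 5.458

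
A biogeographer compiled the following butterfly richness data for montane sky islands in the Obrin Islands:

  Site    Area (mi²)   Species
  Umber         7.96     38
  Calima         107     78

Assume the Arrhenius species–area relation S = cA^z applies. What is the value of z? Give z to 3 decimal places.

0.277

Taking logs: ln S = ln c + z ln A, so z = (ln S₂ − ln S₁)/(ln A₂ − ln A₁).
z = ln(78/38) / ln(107/7.96) = ln(2.053) / ln(13.44) = 0.7191 / 2.5984 = 0.2768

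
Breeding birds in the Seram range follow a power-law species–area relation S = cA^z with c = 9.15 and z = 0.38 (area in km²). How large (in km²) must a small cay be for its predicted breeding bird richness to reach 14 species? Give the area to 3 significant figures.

14 = 9.15 × A^0.38  ⇒  A^0.38 = 14/9.15 = 1.53
ln A = ln(1.53) / 0.38 = 0.4253 / 0.38 = 1.1192
A = e^1.1192 ≈ 3.062 km²

3.06 km²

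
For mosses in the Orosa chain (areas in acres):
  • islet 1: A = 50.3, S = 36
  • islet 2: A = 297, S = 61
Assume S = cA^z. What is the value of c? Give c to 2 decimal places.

z = ln(S₂/S₁) / ln(A₂/A₁) = ln(61/36) / ln(297/50.3) = 0.5274 / 1.7757 = 0.2970
c = S₁ / A₁^z = 36 / 50.3^0.2970 = 36 / 3.201 = 11.25

11.25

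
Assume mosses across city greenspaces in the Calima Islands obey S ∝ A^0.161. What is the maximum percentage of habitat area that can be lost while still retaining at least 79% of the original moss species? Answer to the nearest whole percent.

Need (A_new/A_old)^0.161 = 0.79, so A_new/A_old = 0.79^(1/0.161) = 0.79^6.211
ln(A_new/A_old) = ln 0.79 / 0.161 = -0.2357 / 0.161 = -1.4641
A_new/A_old = e^-1.4641 ≈ 0.2313
Fraction that can be lost = 1 − 0.2313 = 0.7687

77%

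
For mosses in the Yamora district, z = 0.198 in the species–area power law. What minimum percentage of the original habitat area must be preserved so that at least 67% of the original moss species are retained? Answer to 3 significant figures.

13.2%

Need (A_new/A_old)^0.198 = 0.67, so A_new/A_old = 0.67^(1/0.198) = 0.67^5.051
ln(A_new/A_old) = ln 0.67 / 0.198 = -0.4005 / 0.198 = -2.0226
A_new/A_old = e^-2.0226 ≈ 0.1323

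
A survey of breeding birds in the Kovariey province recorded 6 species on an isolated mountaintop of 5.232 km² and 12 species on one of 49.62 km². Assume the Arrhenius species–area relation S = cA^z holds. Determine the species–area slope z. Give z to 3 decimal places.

Taking logs: ln S = ln c + z ln A, so z = (ln S₂ − ln S₁)/(ln A₂ − ln A₁).
z = ln(12/6) / ln(49.62/5.232) = ln(2) / ln(9.484) = 0.6931 / 2.2496 = 0.3081

0.308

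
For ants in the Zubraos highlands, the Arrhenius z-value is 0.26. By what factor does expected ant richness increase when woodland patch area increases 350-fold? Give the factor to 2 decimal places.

S₂/S₁ = (A₂/A₁)^z = 350^0.26
ln(S₂/S₁) = 0.26 × ln 350 = 0.26 × 5.8579 = 1.5231
S₂/S₁ = e^1.5231 ≈ 4.586

4.59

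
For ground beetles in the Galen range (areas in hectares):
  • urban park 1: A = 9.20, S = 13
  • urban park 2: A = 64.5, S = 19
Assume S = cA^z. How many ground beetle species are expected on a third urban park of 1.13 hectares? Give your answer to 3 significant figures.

8.64

z = ln(19/13) / ln(64.5/9.2) = 0.3795 / 1.9475 = 0.1949
c = 13 / 9.2^0.1949 = 13 / 1.541 = 8.436
S₃ = 8.436 × 1.13^0.1949 = 8.436 × 1.024 ≈ 8.639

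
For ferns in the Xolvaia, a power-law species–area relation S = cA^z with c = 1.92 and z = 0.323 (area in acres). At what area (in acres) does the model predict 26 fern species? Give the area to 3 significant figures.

26 = 1.92 × A^0.323  ⇒  A^0.323 = 26/1.92 = 13.54
ln A = ln(13.54) / 0.323 = 2.6058 / 0.323 = 8.0674
A = e^8.0674 ≈ 3189 acres

3190 acres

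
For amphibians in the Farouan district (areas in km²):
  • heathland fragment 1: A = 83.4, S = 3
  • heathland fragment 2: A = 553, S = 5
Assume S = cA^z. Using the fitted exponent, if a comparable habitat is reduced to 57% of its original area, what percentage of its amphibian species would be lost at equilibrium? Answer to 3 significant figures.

z = ln(5/3) / ln(553/83.4) = 0.5108 / 1.8917 = 0.2700
S_new/S_old = (A_new/A_old)^z = 0.57^0.2700 = exp(0.2700 × -0.5621) = 0.8592
Fraction lost = 1 − 0.8592 = 0.1408

14.1%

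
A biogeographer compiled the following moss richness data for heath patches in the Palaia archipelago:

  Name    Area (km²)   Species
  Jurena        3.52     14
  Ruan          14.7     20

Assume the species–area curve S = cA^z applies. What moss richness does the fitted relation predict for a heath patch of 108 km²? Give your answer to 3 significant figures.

32.9

z = ln(20/14) / ln(14.7/3.52) = 0.3567 / 1.4294 = 0.2495
c = 14 / 3.52^0.2495 = 14 / 1.369 = 10.23
S₃ = 10.23 × 108^0.2495 = 10.23 × 3.217 ≈ 32.9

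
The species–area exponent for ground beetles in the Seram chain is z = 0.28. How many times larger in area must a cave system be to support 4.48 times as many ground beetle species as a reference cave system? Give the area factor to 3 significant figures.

212

(A₂/A₁)^0.28 = 4.48, so A₂/A₁ = 4.48^(1/0.28) = 4.48^3.571
ln(A₂/A₁) = ln 4.48 / 0.28 = 1.4996 / 0.28 = 5.3558
A₂/A₁ = e^5.3558 ≈ 211.8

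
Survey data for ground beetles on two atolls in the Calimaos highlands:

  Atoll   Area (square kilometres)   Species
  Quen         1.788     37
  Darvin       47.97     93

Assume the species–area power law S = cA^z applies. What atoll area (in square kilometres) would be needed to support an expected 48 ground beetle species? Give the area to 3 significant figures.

4.53 square kilometres

z = ln(93/37) / ln(47.97/1.788) = 0.9217 / 3.2895 = 0.2802
c = 37 / 1.788^0.2802 = 37 / 1.177 = 31.44
A = (48/31.44)^(1/0.2802) ⇒ ln A = ln(1.527)/0.2802 = 1.5100
A = e^1.5100 ≈ 4.527 square kilometres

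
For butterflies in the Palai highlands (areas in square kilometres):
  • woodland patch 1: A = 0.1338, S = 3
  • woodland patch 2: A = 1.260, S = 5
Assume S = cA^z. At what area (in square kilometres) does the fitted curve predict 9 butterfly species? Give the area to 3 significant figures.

16.6 square kilometres

z = ln(5/3) / ln(1.26/0.1338) = 0.5108 / 2.2425 = 0.2278
c = 3 / 0.1338^0.2278 = 3 / 0.6324 = 4.744
A = (9/4.744)^(1/0.2278) ⇒ ln A = ln(1.897)/0.2278 = 2.8115
A = e^2.8115 ≈ 16.63 square kilometres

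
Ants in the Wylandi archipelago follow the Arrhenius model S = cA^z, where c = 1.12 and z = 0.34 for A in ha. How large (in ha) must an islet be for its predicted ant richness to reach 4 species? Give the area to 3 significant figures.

42.3 ha

4 = 1.12 × A^0.34  ⇒  A^0.34 = 4/1.12 = 3.571
ln A = ln(3.571) / 0.34 = 1.2730 / 0.34 = 3.7440
A = e^3.7440 ≈ 42.27 ha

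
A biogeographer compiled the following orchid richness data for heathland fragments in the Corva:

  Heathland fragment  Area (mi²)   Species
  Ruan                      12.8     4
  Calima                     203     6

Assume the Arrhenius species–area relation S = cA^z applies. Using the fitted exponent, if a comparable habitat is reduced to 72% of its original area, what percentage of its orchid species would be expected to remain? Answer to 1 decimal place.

z = ln(6/4) / ln(203/12.8) = 0.4055 / 2.7638 = 0.1467
S_new/S_old = (A_new/A_old)^z = 0.72^0.1467 = exp(0.1467 × -0.3285) = 0.9529

95.3%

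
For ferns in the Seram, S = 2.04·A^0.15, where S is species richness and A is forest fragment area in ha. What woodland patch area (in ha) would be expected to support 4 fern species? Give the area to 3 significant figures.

89.0 ha

4 = 2.04 × A^0.15  ⇒  A^0.15 = 4/2.04 = 1.961
ln A = ln(1.961) / 0.15 = 0.6733 / 0.15 = 4.4890
A = e^4.4890 ≈ 89.03 ha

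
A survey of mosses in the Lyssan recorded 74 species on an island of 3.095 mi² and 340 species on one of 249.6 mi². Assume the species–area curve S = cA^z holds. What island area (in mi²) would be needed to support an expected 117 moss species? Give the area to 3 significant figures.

z = ln(340/74) / ln(249.6/3.095) = 1.5249 / 4.3901 = 0.3473
c = 74 / 3.095^0.3473 = 74 / 1.481 = 49.98
A = (117/49.98)^(1/0.3473) ⇒ ln A = ln(2.341)/0.3473 = 2.4487
A = e^2.4487 ≈ 11.57 mi²

11.6 mi²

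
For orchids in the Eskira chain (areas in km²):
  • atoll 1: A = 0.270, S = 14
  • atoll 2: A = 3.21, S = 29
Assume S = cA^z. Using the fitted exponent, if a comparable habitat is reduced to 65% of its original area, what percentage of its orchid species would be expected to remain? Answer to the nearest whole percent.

z = ln(29/14) / ln(3.21/0.27) = 0.7282 / 2.4756 = 0.2942
S_new/S_old = (A_new/A_old)^z = 0.65^0.2942 = exp(0.2942 × -0.4308) = 0.881

88%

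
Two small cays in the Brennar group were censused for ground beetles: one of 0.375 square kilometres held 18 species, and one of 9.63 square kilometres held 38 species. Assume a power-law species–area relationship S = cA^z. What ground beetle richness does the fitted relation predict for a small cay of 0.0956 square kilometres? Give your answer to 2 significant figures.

z = ln(38/18) / ln(9.63/0.375) = 0.7472 / 3.2457 = 0.2302
c = 18 / 0.375^0.2302 = 18 / 0.7979 = 22.56
S₃ = 22.56 × 0.0956^0.2302 = 22.56 × 0.5825 ≈ 13.14

13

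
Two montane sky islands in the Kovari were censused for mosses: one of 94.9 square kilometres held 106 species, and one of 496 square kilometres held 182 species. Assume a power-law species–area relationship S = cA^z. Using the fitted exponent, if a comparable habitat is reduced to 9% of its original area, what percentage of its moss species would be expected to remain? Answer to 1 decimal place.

45.5%

z = ln(182/106) / ln(496/94.9) = 0.5406 / 1.6538 = 0.3269
S_new/S_old = (A_new/A_old)^z = 0.09^0.3269 = exp(0.3269 × -2.4079) = 0.4552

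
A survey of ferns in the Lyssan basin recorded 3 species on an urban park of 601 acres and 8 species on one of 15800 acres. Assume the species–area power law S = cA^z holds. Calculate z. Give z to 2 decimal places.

0.30

Taking logs: ln S = ln c + z ln A, so z = (ln S₂ − ln S₁)/(ln A₂ − ln A₁).
z = ln(8/3) / ln(15800/601) = ln(2.667) / ln(26.29) = 0.9808 / 3.2692 = 0.3000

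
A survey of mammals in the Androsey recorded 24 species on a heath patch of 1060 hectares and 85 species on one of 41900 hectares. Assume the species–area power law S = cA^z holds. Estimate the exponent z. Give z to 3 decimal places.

0.344

Taking logs: ln S = ln c + z ln A, so z = (ln S₂ − ln S₁)/(ln A₂ − ln A₁).
z = ln(85/24) / ln(41900/1060) = ln(3.542) / ln(39.53) = 1.2646 / 3.6770 = 0.3439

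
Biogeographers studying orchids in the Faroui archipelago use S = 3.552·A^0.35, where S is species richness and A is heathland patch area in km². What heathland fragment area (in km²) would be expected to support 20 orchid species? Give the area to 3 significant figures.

20 = 3.552 × A^0.35  ⇒  A^0.35 = 20/3.552 = 5.631
ln A = ln(5.631) / 0.35 = 1.7282 / 0.35 = 4.9378
A = e^4.9378 ≈ 139.5 km²

139 km²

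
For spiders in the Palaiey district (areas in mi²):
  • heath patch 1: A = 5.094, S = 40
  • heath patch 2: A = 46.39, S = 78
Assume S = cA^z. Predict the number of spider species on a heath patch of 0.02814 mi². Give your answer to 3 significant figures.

z = ln(78/40) / ln(46.39/5.094) = 0.6678 / 2.2090 = 0.3023
c = 40 / 5.094^0.3023 = 40 / 1.636 = 24.45
S₃ = 24.45 × 0.02814^0.3023 = 24.45 × 0.3398 ≈ 8.308

8.31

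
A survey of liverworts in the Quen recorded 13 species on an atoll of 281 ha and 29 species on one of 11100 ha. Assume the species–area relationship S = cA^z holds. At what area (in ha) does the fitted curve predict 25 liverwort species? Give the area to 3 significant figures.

z = ln(29/13) / ln(11100/281) = 0.8023 / 3.6763 = 0.2182
c = 13 / 281^0.2182 = 13 / 3.423 = 3.798
A = (25/3.798)^(1/0.2182) ⇒ ln A = ln(6.583)/0.2182 = 8.6346
A = e^8.6346 ≈ 5623 ha

5620 ha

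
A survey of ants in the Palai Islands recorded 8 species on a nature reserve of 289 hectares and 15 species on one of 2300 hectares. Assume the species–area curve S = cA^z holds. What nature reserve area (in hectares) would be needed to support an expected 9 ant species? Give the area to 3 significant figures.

z = ln(15/8) / ln(2300/289) = 0.6286 / 2.0742 = 0.3031
c = 8 / 289^0.3031 = 8 / 5.569 = 1.436
A = (9/1.436)^(1/0.3031) ⇒ ln A = ln(6.265)/0.3031 = 6.0551
A = e^6.0551 ≈ 426.3 hectares

426 hectares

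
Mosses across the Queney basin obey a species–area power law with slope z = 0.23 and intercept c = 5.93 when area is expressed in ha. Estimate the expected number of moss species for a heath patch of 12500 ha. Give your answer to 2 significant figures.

S = 5.93 × 12500^0.23
ln S = ln 5.93 + 0.23 × ln 12500 = 1.7800 + 0.23 × 9.4335 = 3.9497
S = e^3.9497 ≈ 51.92

52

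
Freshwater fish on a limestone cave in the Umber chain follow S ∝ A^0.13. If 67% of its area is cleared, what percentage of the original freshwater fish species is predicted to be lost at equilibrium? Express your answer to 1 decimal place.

13.4%

S_new/S_old = (A_new/A_old)^z = 0.33^0.13
= exp(0.13 × ln 0.33) = exp(0.13 × -1.1087) = exp(-0.1441) ≈ 0.8658
Fraction lost = 1 − 0.8658 = 0.1342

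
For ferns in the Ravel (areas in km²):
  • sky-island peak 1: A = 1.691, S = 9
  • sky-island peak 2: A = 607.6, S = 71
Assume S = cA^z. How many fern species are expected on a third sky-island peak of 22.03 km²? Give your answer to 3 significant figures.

z = ln(71/9) / ln(607.6/1.691) = 2.0655 / 5.8842 = 0.3510
c = 9 / 1.691^0.3510 = 9 / 1.202 = 7.484
S₃ = 7.484 × 22.03^0.3510 = 7.484 × 2.961 ≈ 22.16

22.2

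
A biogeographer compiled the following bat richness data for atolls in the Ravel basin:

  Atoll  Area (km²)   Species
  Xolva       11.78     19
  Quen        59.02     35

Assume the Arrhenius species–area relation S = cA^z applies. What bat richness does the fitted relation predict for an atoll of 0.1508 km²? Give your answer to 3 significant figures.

z = ln(35/19) / ln(59.02/11.78) = 0.6109 / 1.6115 = 0.3791
c = 19 / 11.78^0.3791 = 19 / 2.547 = 7.459
S₃ = 7.459 × 0.1508^0.3791 = 7.459 × 0.4881 ≈ 3.641

3.64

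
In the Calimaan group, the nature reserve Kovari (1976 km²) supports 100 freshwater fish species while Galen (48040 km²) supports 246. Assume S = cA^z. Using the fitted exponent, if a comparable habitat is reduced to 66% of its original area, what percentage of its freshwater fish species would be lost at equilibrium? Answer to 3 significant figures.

11.1%

z = ln(246/100) / ln(48040/1976) = 0.9002 / 3.1910 = 0.2821
S_new/S_old = (A_new/A_old)^z = 0.66^0.2821 = exp(0.2821 × -0.4155) = 0.8894
Fraction lost = 1 − 0.8894 = 0.1106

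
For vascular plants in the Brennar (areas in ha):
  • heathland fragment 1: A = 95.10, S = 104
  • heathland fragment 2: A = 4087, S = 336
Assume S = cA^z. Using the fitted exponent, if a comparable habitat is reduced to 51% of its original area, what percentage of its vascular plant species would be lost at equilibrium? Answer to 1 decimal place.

18.9%

z = ln(336/104) / ln(4087/95.1) = 1.1727 / 3.7606 = 0.3118
S_new/S_old = (A_new/A_old)^z = 0.51^0.3118 = exp(0.3118 × -0.6733) = 0.8106
Fraction lost = 1 − 0.8106 = 0.1894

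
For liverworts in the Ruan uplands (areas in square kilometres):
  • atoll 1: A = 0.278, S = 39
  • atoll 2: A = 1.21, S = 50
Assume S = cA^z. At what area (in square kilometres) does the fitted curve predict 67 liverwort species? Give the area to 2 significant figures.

6.8 square kilometres

z = ln(50/39) / ln(1.21/0.278) = 0.2485 / 1.4708 = 0.1689
c = 39 / 0.278^0.1689 = 39 / 0.8055 = 48.42
A = (67/48.42)^(1/0.1689) ⇒ ln A = ln(1.384)/0.1689 = 1.9231
A = e^1.9231 ≈ 6.842 square kilometres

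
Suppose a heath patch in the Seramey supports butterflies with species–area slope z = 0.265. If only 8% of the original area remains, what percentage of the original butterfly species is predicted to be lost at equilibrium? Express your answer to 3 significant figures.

S_new/S_old = (A_new/A_old)^z = 0.08^0.265
= exp(0.265 × ln 0.08) = exp(0.265 × -2.5257) = exp(-0.6693) ≈ 0.5121
Fraction lost = 1 − 0.5121 = 0.4879

48.8%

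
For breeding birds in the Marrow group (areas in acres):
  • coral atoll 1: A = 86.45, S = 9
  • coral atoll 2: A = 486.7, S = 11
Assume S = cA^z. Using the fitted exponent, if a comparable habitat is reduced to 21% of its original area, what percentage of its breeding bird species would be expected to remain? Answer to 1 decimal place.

z = ln(11/9) / ln(486.7/86.45) = 0.2007 / 1.7281 = 0.1161
S_new/S_old = (A_new/A_old)^z = 0.21^0.1161 = exp(0.1161 × -1.5606) = 0.8342

83.4%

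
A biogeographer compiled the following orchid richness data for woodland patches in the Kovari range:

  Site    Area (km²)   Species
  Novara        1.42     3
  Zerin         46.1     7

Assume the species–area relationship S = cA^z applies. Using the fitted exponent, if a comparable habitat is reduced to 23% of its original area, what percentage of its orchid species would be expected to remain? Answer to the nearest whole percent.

z = ln(7/3) / ln(46.1/1.42) = 0.8473 / 3.4802 = 0.2435
S_new/S_old = (A_new/A_old)^z = 0.23^0.2435 = exp(0.2435 × -1.4697) = 0.6992

70%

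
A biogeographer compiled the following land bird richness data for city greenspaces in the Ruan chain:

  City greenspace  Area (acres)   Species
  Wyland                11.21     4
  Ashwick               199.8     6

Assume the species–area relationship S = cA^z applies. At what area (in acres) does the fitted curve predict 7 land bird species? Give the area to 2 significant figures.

z = ln(6/4) / ln(199.8/11.21) = 0.4055 / 2.8805 = 0.1408
c = 4 / 11.21^0.1408 = 4 / 1.405 = 2.847
A = (7/2.847)^(1/0.1408) ⇒ ln A = ln(2.459)/0.1408 = 6.3924
A = e^6.3924 ≈ 597.3 acres

600 acres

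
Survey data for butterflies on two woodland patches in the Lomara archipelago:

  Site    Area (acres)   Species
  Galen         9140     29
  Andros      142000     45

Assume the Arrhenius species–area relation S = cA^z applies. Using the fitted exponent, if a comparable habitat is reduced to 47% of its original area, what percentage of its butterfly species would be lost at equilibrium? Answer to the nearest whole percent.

11%

z = ln(45/29) / ln(142000/9140) = 0.4394 / 2.7432 = 0.1602
S_new/S_old = (A_new/A_old)^z = 0.47^0.1602 = exp(0.1602 × -0.7550) = 0.8861
Fraction lost = 1 − 0.8861 = 0.1139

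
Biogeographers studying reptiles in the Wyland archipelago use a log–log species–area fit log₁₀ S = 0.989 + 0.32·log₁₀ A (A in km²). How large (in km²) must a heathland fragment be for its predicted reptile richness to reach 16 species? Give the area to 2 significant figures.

16 = 9.75 × A^0.32  ⇒  A^0.32 = 16/9.75 = 1.641
ln A = ln(1.641) / 0.32 = 0.4953 / 0.32 = 1.5479
A = e^1.5479 ≈ 4.702 km²

4.7 km²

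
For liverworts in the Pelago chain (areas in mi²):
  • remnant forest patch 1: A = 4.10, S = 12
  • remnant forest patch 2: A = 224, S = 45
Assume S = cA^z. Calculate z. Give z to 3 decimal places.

0.330

Taking logs: ln S = ln c + z ln A, so z = (ln S₂ − ln S₁)/(ln A₂ − ln A₁).
z = ln(45/12) / ln(224/4.1) = ln(3.75) / ln(54.63) = 1.3218 / 4.0007 = 0.3304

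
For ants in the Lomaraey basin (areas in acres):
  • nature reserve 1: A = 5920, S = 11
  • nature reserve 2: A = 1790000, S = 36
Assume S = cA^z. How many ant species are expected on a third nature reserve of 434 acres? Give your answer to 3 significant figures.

6.39

z = ln(36/11) / ln(1790000/5920) = 1.1856 / 5.7116 = 0.2076
c = 11 / 5920^0.2076 = 11 / 6.068 = 1.813
S₃ = 1.813 × 434^0.2076 = 1.813 × 3.528 ≈ 6.395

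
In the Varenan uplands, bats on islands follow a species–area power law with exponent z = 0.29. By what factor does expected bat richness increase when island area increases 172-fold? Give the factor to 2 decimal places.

4.45

S₂/S₁ = (A₂/A₁)^z = 172^0.29
ln(S₂/S₁) = 0.29 × ln 172 = 0.29 × 5.1475 = 1.4928
S₂/S₁ = e^1.4928 ≈ 4.449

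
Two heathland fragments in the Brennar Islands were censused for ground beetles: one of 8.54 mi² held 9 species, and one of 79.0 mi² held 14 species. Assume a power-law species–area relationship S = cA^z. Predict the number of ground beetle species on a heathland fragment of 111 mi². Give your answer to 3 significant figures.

15.0

z = ln(14/9) / ln(79/8.54) = 0.4418 / 2.2247 = 0.1986
c = 9 / 8.54^0.1986 = 9 / 1.531 = 5.878
S₃ = 5.878 × 111^0.1986 = 5.878 × 2.548 ≈ 14.98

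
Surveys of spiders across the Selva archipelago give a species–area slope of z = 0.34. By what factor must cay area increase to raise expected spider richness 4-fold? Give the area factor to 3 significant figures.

(A₂/A₁)^0.34 = 4, so A₂/A₁ = 4^(1/0.34) = 4^2.941
ln(A₂/A₁) = ln 4 / 0.34 = 1.3863 / 0.34 = 4.0773
A₂/A₁ = e^4.0773 ≈ 58.99

59.0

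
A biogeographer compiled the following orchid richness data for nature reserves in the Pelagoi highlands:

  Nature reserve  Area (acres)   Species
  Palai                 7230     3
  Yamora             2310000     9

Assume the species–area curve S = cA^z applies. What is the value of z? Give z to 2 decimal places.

0.19

Taking logs: ln S = ln c + z ln A, so z = (ln S₂ − ln S₁)/(ln A₂ − ln A₁).
z = ln(9/3) / ln(2310000/7230) = ln(3) / ln(319.5) = 1.0986 / 5.7668 = 0.1905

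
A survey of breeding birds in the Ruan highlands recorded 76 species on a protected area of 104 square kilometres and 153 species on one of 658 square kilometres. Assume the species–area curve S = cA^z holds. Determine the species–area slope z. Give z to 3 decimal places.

0.379

Taking logs: ln S = ln c + z ln A, so z = (ln S₂ − ln S₁)/(ln A₂ − ln A₁).
z = ln(153/76) / ln(658/104) = ln(2.013) / ln(6.327) = 0.6997 / 1.8448 = 0.3793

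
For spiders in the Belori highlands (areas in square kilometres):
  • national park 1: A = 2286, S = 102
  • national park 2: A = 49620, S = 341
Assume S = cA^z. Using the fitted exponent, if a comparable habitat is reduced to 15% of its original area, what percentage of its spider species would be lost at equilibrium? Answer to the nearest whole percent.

z = ln(341/102) / ln(49620/2286) = 1.2069 / 3.0776 = 0.3922
S_new/S_old = (A_new/A_old)^z = 0.15^0.3922 = exp(0.3922 × -1.8971) = 0.4752
Fraction lost = 1 − 0.4752 = 0.5248

52%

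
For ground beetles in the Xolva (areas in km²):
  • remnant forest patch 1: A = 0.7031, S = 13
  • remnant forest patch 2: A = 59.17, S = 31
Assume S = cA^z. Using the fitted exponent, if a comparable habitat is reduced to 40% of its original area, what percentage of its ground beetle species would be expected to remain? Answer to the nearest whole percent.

z = ln(31/13) / ln(59.17/0.7031) = 0.8690 / 4.4327 = 0.1961
S_new/S_old = (A_new/A_old)^z = 0.4^0.1961 = exp(0.1961 × -0.9163) = 0.8356

84%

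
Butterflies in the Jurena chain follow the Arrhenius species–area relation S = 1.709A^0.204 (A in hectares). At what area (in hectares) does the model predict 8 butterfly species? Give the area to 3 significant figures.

1930 hectares

8 = 1.709 × A^0.204  ⇒  A^0.204 = 8/1.709 = 4.681
ln A = ln(4.681) / 0.204 = 1.5435 / 0.204 = 7.5663
A = e^7.5663 ≈ 1932 hectares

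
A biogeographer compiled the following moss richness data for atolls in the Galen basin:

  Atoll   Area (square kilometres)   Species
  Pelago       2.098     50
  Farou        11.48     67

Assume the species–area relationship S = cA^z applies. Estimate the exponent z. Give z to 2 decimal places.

0.17

Taking logs: ln S = ln c + z ln A, so z = (ln S₂ − ln S₁)/(ln A₂ − ln A₁).
z = ln(67/50) / ln(11.48/2.098) = ln(1.34) / ln(5.472) = 0.2927 / 1.6996 = 0.1722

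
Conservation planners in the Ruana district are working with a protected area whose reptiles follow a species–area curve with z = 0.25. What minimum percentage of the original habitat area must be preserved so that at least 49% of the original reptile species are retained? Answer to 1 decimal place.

5.8%

Need (A_new/A_old)^0.25 = 0.49, so A_new/A_old = 0.49^(1/0.25) = 0.49^4
ln(A_new/A_old) = ln 0.49 / 0.25 = -0.7133 / 0.25 = -2.8534
A_new/A_old = e^-2.8534 ≈ 0.05765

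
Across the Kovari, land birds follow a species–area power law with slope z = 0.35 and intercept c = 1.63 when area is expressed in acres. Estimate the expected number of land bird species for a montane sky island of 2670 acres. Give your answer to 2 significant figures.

S = 1.63 × 2670^0.35 = 1.63 × 15.82 ≈ 25.79

26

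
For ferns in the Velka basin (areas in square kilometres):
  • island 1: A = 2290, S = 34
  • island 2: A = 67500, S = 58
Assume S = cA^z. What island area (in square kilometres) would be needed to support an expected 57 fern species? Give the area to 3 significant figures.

z = ln(58/34) / ln(67500/2290) = 0.5341 / 3.3836 = 0.1578
c = 34 / 2290^0.1578 = 34 / 3.391 = 10.03
A = (57/10.03)^(1/0.1578) ⇒ ln A = ln(5.685)/0.1578 = 11.0097
A = e^11.0097 ≈ 60458 square kilometres

60500 square kilometres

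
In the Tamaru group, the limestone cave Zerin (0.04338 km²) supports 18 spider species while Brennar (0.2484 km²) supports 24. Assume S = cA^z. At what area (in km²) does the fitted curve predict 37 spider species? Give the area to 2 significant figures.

z = ln(24/18) / ln(0.2484/0.04338) = 0.2877 / 1.7450 = 0.1649
c = 18 / 0.04338^0.1649 = 18 / 0.5961 = 30.19
A = (37/30.19)^(1/0.1649) ⇒ ln A = ln(1.225)/0.1649 = 1.2330
A = e^1.2330 ≈ 3.431 km²

3.4 km²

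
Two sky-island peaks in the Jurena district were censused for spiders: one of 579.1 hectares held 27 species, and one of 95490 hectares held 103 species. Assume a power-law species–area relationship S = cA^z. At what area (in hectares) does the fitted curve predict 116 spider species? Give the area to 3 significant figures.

150000 hectares

z = ln(103/27) / ln(95490/579.1) = 1.3389 / 5.1053 = 0.2623
c = 27 / 579.1^0.2623 = 27 / 5.303 = 5.091
A = (116/5.091)^(1/0.2623) ⇒ ln A = ln(22.78)/0.2623 = 11.9200
A = e^11.9200 ≈ 150242 hectares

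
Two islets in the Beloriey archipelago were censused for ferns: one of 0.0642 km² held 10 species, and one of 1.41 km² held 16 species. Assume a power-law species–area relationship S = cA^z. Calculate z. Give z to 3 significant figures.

0.152

Taking logs: ln S = ln c + z ln A, so z = (ln S₂ − ln S₁)/(ln A₂ − ln A₁).
z = ln(16/10) / ln(1.41/0.0642) = ln(1.6) / ln(21.96) = 0.4700 / 3.0893 = 0.1521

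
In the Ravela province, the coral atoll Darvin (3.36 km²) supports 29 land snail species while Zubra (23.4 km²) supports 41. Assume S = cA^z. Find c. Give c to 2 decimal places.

z = ln(S₂/S₁) / ln(A₂/A₁) = ln(41/29) / ln(23.4/3.36) = 0.3463 / 1.9408 = 0.1784
c = S₁ / A₁^z = 29 / 3.36^0.1784 = 29 / 1.241 = 23.36

23.36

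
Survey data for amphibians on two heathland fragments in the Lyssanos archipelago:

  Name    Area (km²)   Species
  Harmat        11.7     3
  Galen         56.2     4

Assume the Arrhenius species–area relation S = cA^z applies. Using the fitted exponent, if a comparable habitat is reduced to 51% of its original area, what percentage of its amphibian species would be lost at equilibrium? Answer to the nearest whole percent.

12%

z = ln(4/3) / ln(56.2/11.7) = 0.2877 / 1.5693 = 0.1833
S_new/S_old = (A_new/A_old)^z = 0.51^0.1833 = exp(0.1833 × -0.6733) = 0.8839
Fraction lost = 1 − 0.8839 = 0.1161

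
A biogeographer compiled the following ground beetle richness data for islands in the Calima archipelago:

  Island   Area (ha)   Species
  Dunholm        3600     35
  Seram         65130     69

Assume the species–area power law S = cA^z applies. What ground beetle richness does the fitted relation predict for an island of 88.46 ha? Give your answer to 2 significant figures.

15

z = ln(69/35) / ln(65130/3600) = 0.6788 / 2.8955 = 0.2344
c = 35 / 3600^0.2344 = 35 / 6.818 = 5.133
S₃ = 5.133 × 88.46^0.2344 = 5.133 × 2.86 ≈ 14.68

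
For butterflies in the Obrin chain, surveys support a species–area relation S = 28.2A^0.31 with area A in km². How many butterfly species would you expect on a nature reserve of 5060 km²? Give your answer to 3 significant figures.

397

S = 28.2 × 5060^0.31
ln S = ln 28.2 + 0.31 × ln 5060 = 3.3393 + 0.31 × 8.5291 = 5.9833
S = e^5.9833 ≈ 396.8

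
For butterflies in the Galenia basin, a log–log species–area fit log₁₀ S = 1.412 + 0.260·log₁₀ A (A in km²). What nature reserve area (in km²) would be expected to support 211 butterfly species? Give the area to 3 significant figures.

3230 km²

211 = 25.82 × A^0.26  ⇒  A^0.26 = 211/25.82 = 8.171
ln A = ln(8.171) / 0.26 = 2.1006 / 0.26 = 8.0793
A = e^8.0793 ≈ 3227 km²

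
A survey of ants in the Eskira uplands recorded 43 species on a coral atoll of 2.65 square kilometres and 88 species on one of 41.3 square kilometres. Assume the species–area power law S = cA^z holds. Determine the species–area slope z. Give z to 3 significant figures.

Taking logs: ln S = ln c + z ln A, so z = (ln S₂ − ln S₁)/(ln A₂ − ln A₁).
z = ln(88/43) / ln(41.3/2.65) = ln(2.047) / ln(15.58) = 0.7161 / 2.7463 = 0.2608

0.261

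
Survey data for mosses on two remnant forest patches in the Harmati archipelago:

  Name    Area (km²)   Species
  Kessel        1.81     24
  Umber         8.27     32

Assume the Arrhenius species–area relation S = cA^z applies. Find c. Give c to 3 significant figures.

21.4

z = ln(S₂/S₁) / ln(A₂/A₁) = ln(32/24) / ln(8.27/1.81) = 0.2877 / 1.5193 = 0.1894
c = S₁ / A₁^z = 24 / 1.81^0.1894 = 24 / 1.119 = 21.45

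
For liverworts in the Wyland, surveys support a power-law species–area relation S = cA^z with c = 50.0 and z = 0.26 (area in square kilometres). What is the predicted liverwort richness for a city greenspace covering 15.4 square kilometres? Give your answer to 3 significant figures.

S = 50 × 15.4^0.26
ln S = ln 50 + 0.26 × ln 15.4 = 3.9120 + 0.26 × 2.7344 = 4.6230
S = e^4.6230 ≈ 101.8

102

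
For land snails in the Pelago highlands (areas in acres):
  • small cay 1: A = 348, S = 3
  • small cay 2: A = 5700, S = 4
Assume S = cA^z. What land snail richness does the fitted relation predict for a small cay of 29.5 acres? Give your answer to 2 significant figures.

2.3

z = ln(4/3) / ln(5700/348) = 0.2877 / 2.7960 = 0.1029
c = 3 / 348^0.1029 = 3 / 1.826 = 1.643
S₃ = 1.643 × 29.5^0.1029 = 1.643 × 1.417 ≈ 2.327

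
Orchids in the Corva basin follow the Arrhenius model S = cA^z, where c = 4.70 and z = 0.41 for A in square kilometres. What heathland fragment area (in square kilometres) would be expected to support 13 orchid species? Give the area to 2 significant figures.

13 = 4.7 × A^0.41  ⇒  A^0.41 = 13/4.7 = 2.766
ln A = ln(2.766) / 0.41 = 1.0174 / 0.41 = 2.4814
A = e^2.4814 ≈ 11.96 square kilometres

12 square kilometres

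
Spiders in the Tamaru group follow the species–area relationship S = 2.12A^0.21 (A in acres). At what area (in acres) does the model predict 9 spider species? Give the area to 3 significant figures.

977 acres

9 = 2.12 × A^0.21  ⇒  A^0.21 = 9/2.12 = 4.245
ln A = ln(4.245) / 0.21 = 1.4458 / 0.21 = 6.8848
A = e^6.8848 ≈ 977.3 acres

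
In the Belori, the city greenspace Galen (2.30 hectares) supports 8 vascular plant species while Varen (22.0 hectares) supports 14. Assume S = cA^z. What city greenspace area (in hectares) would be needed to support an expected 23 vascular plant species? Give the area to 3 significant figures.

163 hectares

z = ln(14/8) / ln(22/2.3) = 0.5596 / 2.2581 = 0.2478
c = 8 / 2.3^0.2478 = 8 / 1.229 = 6.508
A = (23/6.508)^(1/0.2478) ⇒ ln A = ln(3.534)/0.2478 = 5.0942
A = e^5.0942 ≈ 163.1 hectares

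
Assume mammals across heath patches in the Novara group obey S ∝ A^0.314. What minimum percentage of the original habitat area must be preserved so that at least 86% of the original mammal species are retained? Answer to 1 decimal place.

Need (A_new/A_old)^0.314 = 0.86, so A_new/A_old = 0.86^(1/0.314) = 0.86^3.185
ln(A_new/A_old) = ln 0.86 / 0.314 = -0.1508 / 0.314 = -0.4803
A_new/A_old = e^-0.4803 ≈ 0.6186

61.9%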